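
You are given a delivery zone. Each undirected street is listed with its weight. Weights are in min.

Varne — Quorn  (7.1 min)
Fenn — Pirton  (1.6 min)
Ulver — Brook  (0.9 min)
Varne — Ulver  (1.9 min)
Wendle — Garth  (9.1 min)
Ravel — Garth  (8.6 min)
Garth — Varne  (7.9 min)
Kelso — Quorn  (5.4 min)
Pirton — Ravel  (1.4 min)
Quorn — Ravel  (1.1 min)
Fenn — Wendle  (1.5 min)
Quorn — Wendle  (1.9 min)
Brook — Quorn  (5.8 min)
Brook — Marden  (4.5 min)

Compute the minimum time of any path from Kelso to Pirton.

7.9 min

Candidate routes:
Kelso - Quorn - Ravel - Pirton: 5.4+1.1+1.4 = 7.9
Kelso - Quorn - Wendle - Fenn - Pirton: 5.4+1.9+1.5+1.6 = 10.4
The minimum is 7.9 min via Kelso - Quorn - Ravel - Pirton.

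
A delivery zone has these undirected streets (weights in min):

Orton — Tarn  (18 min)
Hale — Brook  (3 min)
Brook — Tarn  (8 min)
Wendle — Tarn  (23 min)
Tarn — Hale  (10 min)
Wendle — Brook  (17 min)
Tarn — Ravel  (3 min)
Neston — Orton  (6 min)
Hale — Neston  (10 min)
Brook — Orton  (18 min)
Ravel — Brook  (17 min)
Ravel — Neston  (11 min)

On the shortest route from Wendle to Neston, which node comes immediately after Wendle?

Compare a few routes:
Wendle → Brook → Tarn → Ravel → Neston: 17+8+3+11 = 39
Wendle → Tarn → Ravel → Neston: 23+3+11 = 37
Wendle → Brook → Hale → Neston: 17+3+10 = 30
The minimum is 30 min via Wendle → Brook → Hale → Neston.
So from Wendle the first move is to Brook.

Brook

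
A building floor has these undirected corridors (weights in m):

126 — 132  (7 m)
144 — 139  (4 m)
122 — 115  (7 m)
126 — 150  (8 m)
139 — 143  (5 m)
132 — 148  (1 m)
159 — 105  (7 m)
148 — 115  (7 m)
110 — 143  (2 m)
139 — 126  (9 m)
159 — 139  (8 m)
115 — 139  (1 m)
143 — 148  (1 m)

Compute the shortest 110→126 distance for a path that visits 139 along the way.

16 m

Best 110 to 139: 110–143–139 costing 7
Best 139 to 126: 139–126 costing 9
Total via 139: 7 + 9 = 16 m.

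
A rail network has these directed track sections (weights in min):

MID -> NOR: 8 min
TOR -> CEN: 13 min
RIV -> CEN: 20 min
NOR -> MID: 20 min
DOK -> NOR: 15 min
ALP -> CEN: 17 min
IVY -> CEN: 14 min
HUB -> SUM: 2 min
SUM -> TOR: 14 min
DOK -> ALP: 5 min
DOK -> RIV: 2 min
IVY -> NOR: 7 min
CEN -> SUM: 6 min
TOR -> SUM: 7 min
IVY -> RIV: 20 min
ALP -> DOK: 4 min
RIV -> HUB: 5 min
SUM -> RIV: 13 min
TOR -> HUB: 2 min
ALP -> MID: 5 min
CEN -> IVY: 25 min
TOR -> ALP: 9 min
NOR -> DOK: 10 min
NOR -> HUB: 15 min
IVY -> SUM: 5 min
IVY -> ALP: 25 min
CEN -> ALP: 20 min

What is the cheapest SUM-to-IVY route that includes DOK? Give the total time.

Best SUM to DOK: SUM → TOR → ALP → DOK costing 27
Best DOK to IVY: DOK → RIV → CEN → IVY costing 47
Total via DOK: 27 + 47 = 74 min.

74 min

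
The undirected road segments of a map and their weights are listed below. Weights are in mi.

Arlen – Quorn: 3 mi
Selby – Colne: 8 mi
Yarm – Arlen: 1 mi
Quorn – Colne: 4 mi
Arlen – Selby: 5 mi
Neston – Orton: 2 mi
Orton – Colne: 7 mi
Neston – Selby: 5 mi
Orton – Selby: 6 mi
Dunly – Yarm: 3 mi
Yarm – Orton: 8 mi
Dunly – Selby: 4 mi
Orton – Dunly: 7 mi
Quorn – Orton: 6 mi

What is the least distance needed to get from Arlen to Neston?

Settle nodes by increasing distance from Arlen:
Arlen: 0
Yarm: 1  (via Arlen)
Quorn: 3  (via Arlen)
Dunly: 4  (via Yarm)
Selby: 5  (via Arlen)
Colne: 7  (via Quorn)
Orton: 9  (via Yarm)
Neston: 10  (via Selby)
Shortest route: Arlen–Selby–Neston = 10 mi.

10 mi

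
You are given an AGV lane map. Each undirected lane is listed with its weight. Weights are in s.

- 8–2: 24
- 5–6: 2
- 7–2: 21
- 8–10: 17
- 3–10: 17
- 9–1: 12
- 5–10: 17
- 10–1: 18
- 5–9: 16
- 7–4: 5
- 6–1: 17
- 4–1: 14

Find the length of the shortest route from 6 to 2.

Compare a few routes:
6 - 1 - 4 - 7 - 2: 17+14+5+21 = 57
6 - 5 - 10 - 8 - 2: 2+17+17+24 = 60
The minimum is 57 s via 6 - 1 - 4 - 7 - 2.

57 s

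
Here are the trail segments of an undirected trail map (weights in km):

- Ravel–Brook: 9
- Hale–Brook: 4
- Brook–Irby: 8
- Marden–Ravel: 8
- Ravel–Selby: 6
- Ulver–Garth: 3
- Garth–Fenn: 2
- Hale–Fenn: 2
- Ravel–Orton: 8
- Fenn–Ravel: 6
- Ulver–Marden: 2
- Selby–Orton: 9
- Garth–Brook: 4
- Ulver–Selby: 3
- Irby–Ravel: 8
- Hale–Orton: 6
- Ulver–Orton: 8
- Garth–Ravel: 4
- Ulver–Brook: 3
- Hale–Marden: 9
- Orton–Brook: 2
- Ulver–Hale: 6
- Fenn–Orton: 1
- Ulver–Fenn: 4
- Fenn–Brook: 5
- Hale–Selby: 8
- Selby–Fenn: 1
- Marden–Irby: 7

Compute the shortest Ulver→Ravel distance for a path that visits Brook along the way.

11 km

Best Ulver to Brook: Ulver → Brook costing 3
Shortest Brook→Ravel: Brook → Garth → Ravel = 8
Total via Brook: 3 + 8 = 11 km.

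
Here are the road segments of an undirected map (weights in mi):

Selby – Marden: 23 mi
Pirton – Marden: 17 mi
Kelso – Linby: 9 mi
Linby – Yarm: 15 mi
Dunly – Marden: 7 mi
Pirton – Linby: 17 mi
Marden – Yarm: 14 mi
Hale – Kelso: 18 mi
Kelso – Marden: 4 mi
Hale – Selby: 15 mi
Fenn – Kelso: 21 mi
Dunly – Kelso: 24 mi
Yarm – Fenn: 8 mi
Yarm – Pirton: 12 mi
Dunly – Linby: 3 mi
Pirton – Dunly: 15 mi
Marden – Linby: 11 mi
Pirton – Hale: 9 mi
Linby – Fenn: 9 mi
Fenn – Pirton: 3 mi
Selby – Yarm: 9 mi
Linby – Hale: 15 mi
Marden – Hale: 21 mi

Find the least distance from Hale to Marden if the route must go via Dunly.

25 mi

Shortest Hale→Dunly: Hale–Linby–Dunly = 18
Best Dunly to Marden: Dunly–Marden costing 7
Total via Dunly: 18 + 7 = 25 mi.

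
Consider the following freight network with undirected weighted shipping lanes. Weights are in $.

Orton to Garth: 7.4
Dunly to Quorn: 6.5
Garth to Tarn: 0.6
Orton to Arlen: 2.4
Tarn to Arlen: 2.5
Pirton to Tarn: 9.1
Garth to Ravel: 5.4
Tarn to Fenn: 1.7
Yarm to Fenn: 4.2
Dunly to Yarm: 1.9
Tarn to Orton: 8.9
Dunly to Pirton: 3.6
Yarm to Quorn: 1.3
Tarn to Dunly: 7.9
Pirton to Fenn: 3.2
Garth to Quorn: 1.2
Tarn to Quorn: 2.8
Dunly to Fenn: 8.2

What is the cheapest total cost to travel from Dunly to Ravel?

$9.8

Candidate routes:
Dunly–Yarm–Quorn–Tarn–Garth–Ravel: 1.9+1.3+2.8+0.6+5.4 = 12
Dunly–Quorn–Garth–Ravel: 6.5+1.2+5.4 = 13.1
Dunly–Yarm–Quorn–Garth–Ravel: 1.9+1.3+1.2+5.4 = 9.8
Cheapest is Dunly–Yarm–Quorn–Garth–Ravel at $9.8.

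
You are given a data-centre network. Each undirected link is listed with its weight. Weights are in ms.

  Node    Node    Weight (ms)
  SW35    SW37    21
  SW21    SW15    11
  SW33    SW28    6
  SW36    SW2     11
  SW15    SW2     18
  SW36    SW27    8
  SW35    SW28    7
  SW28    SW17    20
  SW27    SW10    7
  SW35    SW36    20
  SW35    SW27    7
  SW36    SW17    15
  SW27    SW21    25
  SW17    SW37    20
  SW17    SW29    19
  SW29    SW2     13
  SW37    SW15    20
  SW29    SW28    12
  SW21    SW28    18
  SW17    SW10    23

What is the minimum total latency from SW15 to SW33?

Compare a few routes:
SW15–SW2–SW29–SW28–SW33: 18+13+12+6 = 49
SW15–SW21–SW28–SW33: 11+18+6 = 35
The minimum is 35 ms via SW15–SW21–SW28–SW33.

35 ms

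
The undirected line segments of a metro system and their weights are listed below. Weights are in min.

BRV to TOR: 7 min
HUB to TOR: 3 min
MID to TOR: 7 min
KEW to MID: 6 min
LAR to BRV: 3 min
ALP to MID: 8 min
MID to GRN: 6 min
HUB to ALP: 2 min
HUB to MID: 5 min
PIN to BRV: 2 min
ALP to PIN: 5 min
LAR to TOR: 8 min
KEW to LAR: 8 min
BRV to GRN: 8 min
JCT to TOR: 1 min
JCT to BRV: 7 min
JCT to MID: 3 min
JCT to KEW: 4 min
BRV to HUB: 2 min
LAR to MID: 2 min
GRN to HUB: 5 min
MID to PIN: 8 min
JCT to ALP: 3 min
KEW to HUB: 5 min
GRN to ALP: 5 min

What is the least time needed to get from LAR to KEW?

8 min

Candidate routes:
LAR → MID → JCT → KEW: 2+3+4 = 9
LAR → KEW: 8 = 8
The minimum is 8 min via LAR → KEW.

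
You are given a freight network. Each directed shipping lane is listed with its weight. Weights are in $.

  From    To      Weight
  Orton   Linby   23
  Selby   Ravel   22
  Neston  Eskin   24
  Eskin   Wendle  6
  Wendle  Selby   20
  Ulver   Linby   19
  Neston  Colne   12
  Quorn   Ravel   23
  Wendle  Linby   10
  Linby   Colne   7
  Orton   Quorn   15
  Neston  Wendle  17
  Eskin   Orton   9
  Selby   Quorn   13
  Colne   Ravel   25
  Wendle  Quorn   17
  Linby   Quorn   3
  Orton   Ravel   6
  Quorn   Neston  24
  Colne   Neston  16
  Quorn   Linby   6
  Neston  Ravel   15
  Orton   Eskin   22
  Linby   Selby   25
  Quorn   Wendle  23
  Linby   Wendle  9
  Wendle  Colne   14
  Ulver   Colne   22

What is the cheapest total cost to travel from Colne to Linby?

$43

Running Dijkstra from Colne:
Colne: 0
Neston: 16  (via Colne)
Ravel: 25  (via Colne)
Wendle: 33  (via Neston)
Eskin: 40  (via Neston)
Linby: 43  (via Wendle)
Shortest route: Colne → Neston → Wendle → Linby = $43.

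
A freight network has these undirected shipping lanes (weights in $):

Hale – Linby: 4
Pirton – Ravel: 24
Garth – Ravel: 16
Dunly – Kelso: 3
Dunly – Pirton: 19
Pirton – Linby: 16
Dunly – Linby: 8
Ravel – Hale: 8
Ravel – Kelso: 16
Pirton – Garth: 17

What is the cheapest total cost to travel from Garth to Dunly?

Enumerating some paths:
Garth → Pirton → Dunly: 17+19 = 36
Garth → Ravel → Kelso → Dunly: 16+16+3 = 35
The minimum is $35 via Garth → Ravel → Kelso → Dunly.

$35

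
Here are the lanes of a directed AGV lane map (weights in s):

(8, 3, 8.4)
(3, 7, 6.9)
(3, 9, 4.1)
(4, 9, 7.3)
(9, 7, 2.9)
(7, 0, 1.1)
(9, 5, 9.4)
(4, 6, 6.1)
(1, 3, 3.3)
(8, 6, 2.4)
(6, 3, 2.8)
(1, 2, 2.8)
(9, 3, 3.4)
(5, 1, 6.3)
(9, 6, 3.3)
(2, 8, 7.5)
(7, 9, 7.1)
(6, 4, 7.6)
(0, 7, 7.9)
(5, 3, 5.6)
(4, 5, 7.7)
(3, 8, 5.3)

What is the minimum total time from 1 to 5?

16.8 s

Settle nodes by increasing distance from 1:
1: 0
2: 2.8  (via 1)
3: 3.3  (via 1)
9: 7.4  (via 3)
8: 8.6  (via 3)
7: 10.2  (via 3)
6: 10.7  (via 9)
0: 11.3  (via 7)
5: 16.8  (via 9)
Shortest route: 1 → 3 → 9 → 5 = 16.8 s.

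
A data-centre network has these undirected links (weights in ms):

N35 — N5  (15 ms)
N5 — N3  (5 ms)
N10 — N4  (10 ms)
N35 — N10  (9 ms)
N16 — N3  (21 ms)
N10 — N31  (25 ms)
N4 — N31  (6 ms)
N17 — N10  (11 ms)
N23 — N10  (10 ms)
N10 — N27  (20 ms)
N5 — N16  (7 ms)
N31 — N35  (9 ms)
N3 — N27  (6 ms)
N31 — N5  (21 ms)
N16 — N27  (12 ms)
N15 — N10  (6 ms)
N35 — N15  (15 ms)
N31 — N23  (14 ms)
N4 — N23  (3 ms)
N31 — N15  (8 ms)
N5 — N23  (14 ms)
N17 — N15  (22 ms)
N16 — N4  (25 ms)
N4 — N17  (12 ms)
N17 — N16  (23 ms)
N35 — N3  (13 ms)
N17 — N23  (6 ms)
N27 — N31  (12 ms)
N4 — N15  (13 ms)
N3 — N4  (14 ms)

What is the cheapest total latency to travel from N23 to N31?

Running Dijkstra from N23:
N23: 0
N4: 3  (via N23)
N17: 6  (via N23)
N31: 9  (via N4)
Shortest route: N23–N4–N31 = 9 ms.

9 ms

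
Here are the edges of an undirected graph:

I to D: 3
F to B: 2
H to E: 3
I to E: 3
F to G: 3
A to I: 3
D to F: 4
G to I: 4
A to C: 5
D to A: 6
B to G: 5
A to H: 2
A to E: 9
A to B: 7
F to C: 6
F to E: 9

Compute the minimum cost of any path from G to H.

Candidate routes:
G - I - E - H: 4+3+3 = 10
G - F - B - A - H: 3+2+7+2 = 14
G - I - A - H: 4+3+2 = 9
Cheapest is G - I - A - H at 9.

9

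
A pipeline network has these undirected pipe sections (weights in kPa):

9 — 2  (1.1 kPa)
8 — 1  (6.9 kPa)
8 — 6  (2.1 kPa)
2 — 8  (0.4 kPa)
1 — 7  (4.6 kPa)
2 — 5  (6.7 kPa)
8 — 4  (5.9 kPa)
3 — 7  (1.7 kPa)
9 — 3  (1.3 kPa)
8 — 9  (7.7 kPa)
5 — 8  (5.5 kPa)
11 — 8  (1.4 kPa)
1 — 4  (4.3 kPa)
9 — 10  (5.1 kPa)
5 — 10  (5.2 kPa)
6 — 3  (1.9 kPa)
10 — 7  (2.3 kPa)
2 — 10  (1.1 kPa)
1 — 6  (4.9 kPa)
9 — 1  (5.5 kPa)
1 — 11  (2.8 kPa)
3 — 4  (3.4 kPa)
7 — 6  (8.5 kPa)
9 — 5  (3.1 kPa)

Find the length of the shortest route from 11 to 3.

4.2 kPa

Candidate routes:
11 - 8 - 6 - 3: 1.4+2.1+1.9 = 5.4
11 - 8 - 2 - 9 - 3: 1.4+0.4+1.1+1.3 = 4.2
The minimum is 4.2 kPa via 11 - 8 - 2 - 9 - 3.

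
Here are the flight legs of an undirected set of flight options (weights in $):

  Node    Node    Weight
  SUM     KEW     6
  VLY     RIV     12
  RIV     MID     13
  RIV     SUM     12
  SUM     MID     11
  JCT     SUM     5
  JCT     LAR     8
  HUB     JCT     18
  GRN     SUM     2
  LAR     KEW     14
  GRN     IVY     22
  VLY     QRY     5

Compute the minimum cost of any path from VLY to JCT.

$29

Settle nodes by increasing distance from VLY:
VLY: 0
QRY: 5  (via VLY)
RIV: 12  (via VLY)
SUM: 24  (via RIV)
MID: 25  (via RIV)
GRN: 26  (via SUM)
JCT: 29  (via SUM)
Shortest route: VLY–RIV–SUM–JCT = $29.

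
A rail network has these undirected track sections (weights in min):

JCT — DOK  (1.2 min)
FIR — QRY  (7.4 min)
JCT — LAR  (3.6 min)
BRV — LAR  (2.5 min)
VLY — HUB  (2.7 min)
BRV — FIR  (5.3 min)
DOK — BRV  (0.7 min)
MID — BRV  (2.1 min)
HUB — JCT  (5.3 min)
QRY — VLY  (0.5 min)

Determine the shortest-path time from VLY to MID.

Running Dijkstra from VLY:
VLY: 0
QRY: 0.5  (via VLY)
HUB: 2.7  (via VLY)
FIR: 7.9  (via QRY)
JCT: 8  (via HUB)
DOK: 9.2  (via JCT)
BRV: 9.9  (via DOK)
LAR: 11.6  (via JCT)
MID: 12  (via BRV)
Shortest route: VLY → HUB → JCT → DOK → BRV → MID = 12 min.

12 min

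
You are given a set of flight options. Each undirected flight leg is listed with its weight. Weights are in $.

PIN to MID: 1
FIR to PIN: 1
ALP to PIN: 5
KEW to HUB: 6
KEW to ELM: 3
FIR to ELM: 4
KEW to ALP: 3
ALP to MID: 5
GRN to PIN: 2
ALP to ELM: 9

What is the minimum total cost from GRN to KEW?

$10

Running Dijkstra from GRN:
GRN: 0
PIN: 2  (via GRN)
FIR: 3  (via PIN)
MID: 3  (via PIN)
ELM: 7  (via FIR)
ALP: 7  (via PIN)
KEW: 10  (via ELM)
Shortest route: GRN–PIN–FIR–ELM–KEW = $10.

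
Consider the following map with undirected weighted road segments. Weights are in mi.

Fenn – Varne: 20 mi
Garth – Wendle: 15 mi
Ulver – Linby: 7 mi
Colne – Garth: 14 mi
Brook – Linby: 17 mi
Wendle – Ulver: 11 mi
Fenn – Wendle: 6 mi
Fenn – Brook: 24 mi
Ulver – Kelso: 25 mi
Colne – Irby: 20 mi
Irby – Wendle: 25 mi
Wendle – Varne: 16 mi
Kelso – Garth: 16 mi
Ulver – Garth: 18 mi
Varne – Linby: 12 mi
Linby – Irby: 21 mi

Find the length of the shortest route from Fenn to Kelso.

37 mi

Compare a few routes:
Fenn → Wendle → Garth → Kelso: 6+15+16 = 37
Fenn → Varne → Linby → Ulver → Kelso: 20+12+7+25 = 64
Fenn → Wendle → Ulver → Garth → Kelso: 6+11+18+16 = 51
Fenn → Wendle → Ulver → Kelso: 6+11+25 = 42
The minimum is 37 mi via Fenn → Wendle → Garth → Kelso.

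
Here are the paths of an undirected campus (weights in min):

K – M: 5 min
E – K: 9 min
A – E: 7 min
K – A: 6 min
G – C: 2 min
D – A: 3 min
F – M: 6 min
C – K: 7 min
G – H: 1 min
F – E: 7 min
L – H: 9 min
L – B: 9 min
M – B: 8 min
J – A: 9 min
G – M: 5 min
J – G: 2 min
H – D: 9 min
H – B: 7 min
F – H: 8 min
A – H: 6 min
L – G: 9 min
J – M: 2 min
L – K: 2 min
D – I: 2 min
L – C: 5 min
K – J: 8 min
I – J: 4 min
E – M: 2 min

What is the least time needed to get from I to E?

Running Dijkstra from I:
I: 0
D: 2  (via I)
J: 4  (via I)
A: 5  (via D)
G: 6  (via J)
M: 6  (via J)
H: 7  (via G)
C: 8  (via G)
E: 8  (via M)
Shortest route: I–J–M–E = 8 min.

8 min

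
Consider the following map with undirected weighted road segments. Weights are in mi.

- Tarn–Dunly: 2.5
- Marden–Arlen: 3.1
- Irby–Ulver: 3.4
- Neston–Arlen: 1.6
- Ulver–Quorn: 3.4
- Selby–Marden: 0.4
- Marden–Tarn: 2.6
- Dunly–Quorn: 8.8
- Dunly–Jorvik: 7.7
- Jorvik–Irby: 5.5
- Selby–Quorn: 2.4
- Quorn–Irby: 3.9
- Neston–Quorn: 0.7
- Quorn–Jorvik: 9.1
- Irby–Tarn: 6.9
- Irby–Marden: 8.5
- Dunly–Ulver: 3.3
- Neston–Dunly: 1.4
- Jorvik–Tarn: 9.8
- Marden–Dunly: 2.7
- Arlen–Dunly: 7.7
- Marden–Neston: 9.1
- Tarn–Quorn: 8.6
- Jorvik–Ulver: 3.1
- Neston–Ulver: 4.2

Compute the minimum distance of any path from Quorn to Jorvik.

Settle nodes by increasing distance from Quorn:
Quorn: 0
Neston: 0.7  (via Quorn)
Dunly: 2.1  (via Neston)
Arlen: 2.3  (via Neston)
Selby: 2.4  (via Quorn)
Marden: 2.8  (via Selby)
Ulver: 3.4  (via Quorn)
Irby: 3.9  (via Quorn)
Tarn: 4.6  (via Dunly)
Jorvik: 6.5  (via Ulver)
Shortest route: Quorn → Ulver → Jorvik = 6.5 mi.

6.5 mi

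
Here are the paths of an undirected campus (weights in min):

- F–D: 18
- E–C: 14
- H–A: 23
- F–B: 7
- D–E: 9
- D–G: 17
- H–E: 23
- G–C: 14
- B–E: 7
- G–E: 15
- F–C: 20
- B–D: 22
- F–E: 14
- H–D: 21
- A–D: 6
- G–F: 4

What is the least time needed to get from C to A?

Shortest distances from C:
C: 0
E: 14  (via C)
G: 14  (via C)
F: 18  (via G)
B: 21  (via E)
D: 23  (via E)
A: 29  (via D)
Shortest route: C → E → D → A = 29 min.

29 min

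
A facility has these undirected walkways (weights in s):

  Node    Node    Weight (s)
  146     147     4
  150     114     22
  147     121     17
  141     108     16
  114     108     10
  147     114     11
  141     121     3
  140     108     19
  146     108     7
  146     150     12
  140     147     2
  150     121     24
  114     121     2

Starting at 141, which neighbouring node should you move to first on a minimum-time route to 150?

121

Candidate routes:
141–121–114–147–146–150: 3+2+11+4+12 = 32
141–121–150: 3+24 = 27
The minimum is 27 s via 141–121–150.
So from 141 the first move is to 121.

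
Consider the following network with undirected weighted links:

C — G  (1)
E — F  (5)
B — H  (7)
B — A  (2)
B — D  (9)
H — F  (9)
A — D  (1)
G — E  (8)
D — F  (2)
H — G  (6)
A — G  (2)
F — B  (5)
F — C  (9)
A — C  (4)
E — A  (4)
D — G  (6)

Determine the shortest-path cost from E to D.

5

Compare a few routes:
E–F–D: 5+2 = 7
E–A–D: 4+1 = 5
The minimum is 5 via E–A–D.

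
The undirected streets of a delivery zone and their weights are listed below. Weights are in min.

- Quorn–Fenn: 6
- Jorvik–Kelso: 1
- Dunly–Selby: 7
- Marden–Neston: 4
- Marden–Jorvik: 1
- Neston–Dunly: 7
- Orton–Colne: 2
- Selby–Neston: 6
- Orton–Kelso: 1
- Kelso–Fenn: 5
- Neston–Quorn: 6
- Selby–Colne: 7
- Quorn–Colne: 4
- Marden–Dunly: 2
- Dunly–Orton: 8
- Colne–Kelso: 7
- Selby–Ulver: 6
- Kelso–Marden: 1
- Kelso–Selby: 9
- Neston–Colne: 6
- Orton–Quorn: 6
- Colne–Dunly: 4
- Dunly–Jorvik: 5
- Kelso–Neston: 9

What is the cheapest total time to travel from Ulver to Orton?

Compare a few routes:
Ulver–Selby–Dunly–Marden–Kelso–Orton: 6+7+2+1+1 = 17
Ulver–Selby–Dunly–Marden–Jorvik–Kelso–Orton: 6+7+2+1+1+1 = 18
Ulver–Selby–Kelso–Orton: 6+9+1 = 16
Ulver–Selby–Colne–Orton: 6+7+2 = 15
The minimum is 15 min via Ulver–Selby–Colne–Orton.

15 min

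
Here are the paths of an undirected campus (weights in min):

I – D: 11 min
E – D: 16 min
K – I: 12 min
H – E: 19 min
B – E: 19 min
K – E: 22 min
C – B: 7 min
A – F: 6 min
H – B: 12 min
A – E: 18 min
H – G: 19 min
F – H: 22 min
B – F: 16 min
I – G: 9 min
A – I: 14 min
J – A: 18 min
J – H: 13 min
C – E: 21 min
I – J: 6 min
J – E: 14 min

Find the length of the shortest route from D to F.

31 min

Settle nodes by increasing distance from D:
D: 0
I: 11  (via D)
E: 16  (via D)
J: 17  (via I)
G: 20  (via I)
K: 23  (via I)
A: 25  (via I)
H: 30  (via J)
F: 31  (via A)
Shortest route: D–I–A–F = 31 min.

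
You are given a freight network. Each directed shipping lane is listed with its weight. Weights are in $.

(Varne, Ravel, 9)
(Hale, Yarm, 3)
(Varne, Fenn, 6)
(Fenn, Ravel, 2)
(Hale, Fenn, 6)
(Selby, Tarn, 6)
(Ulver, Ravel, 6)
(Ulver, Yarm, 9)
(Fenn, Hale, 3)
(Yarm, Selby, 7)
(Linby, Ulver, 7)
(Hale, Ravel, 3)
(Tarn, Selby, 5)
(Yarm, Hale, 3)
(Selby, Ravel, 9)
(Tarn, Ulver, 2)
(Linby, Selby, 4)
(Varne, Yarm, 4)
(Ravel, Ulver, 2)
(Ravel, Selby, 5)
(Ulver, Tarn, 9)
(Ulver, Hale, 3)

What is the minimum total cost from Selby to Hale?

Candidate routes:
Selby - Ravel - Ulver - Hale: 9+2+3 = 14
Selby - Tarn - Ulver - Hale: 6+2+3 = 11
Cheapest is Selby - Tarn - Ulver - Hale at $11.

$11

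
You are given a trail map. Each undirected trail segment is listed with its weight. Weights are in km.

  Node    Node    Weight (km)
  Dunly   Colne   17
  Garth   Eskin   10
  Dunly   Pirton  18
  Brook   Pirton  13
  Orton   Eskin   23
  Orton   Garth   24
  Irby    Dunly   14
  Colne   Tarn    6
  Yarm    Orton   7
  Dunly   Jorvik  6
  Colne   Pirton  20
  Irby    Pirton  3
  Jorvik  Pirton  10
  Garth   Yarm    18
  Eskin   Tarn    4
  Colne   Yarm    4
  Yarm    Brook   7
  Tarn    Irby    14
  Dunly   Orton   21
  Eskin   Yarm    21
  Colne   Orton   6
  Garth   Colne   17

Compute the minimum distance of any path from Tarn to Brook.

Settle nodes by increasing distance from Tarn:
Tarn: 0
Eskin: 4  (via Tarn)
Colne: 6  (via Tarn)
Yarm: 10  (via Colne)
Orton: 12  (via Colne)
Garth: 14  (via Eskin)
Irby: 14  (via Tarn)
Pirton: 17  (via Irby)
Brook: 17  (via Yarm)
Shortest route: Tarn–Colne–Yarm–Brook = 17 km.

17 km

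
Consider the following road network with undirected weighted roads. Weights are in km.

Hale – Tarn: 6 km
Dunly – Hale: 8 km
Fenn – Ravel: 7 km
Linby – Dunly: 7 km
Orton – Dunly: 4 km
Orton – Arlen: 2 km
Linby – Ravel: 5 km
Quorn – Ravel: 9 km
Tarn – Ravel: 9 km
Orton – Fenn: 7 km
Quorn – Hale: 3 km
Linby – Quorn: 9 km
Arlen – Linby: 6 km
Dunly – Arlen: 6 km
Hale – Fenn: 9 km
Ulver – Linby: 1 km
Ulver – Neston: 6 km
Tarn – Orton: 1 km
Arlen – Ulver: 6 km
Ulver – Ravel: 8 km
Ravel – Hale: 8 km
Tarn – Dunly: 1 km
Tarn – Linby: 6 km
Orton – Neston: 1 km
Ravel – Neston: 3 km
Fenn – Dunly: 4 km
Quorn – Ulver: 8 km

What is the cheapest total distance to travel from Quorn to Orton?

10 km

Shortest distances from Quorn:
Quorn: 0
Hale: 3  (via Quorn)
Ulver: 8  (via Quorn)
Tarn: 9  (via Hale)
Ravel: 9  (via Quorn)
Linby: 9  (via Quorn)
Dunly: 10  (via Tarn)
Orton: 10  (via Tarn)
Shortest route: Quorn → Hale → Tarn → Orton = 10 km.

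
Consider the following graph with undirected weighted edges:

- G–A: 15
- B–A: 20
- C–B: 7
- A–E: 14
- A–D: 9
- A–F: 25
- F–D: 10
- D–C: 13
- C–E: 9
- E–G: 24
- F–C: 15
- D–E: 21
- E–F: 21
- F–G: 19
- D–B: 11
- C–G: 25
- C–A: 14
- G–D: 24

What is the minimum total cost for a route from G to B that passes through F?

Shortest G→F: G → F = 19
Best F to B: F → D → B costing 21
Total via F: 19 + 21 = 40.

40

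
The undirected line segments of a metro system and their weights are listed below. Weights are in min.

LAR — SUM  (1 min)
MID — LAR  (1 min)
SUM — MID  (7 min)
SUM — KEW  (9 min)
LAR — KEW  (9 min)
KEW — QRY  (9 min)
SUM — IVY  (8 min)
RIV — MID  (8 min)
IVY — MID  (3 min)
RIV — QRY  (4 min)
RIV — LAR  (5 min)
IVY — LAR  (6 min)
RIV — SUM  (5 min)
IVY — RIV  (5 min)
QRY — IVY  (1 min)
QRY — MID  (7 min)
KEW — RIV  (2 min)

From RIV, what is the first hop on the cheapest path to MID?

Enumerating some paths:
RIV - LAR - MID: 5+1 = 6
RIV - SUM - LAR - MID: 5+1+1 = 7
The minimum is 6 min via RIV - LAR - MID.
So from RIV the first move is to LAR.

LAR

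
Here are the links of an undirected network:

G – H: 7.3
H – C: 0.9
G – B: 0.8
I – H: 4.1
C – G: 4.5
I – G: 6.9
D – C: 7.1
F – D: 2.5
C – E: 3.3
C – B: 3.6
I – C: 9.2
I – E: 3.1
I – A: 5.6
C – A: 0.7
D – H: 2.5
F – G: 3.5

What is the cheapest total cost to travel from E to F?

Compare a few routes:
E - C - H - D - F: 3.3+0.9+2.5+2.5 = 9.2
E - C - B - G - F: 3.3+3.6+0.8+3.5 = 11.2
Cheapest is E - C - H - D - F at 9.2.

9.2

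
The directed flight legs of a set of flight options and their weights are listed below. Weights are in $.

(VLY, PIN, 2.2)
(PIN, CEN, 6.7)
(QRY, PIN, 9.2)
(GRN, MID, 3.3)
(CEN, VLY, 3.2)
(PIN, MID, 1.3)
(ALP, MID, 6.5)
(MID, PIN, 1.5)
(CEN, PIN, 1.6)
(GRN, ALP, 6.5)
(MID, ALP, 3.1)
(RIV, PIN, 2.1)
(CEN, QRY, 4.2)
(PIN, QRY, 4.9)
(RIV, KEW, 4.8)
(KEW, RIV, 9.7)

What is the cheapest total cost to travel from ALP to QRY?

$12.9

Compare a few routes:
ALP → MID → PIN → QRY: 6.5+1.5+4.9 = 12.9
ALP → MID → PIN → CEN → QRY: 6.5+1.5+6.7+4.2 = 18.9
The minimum is $12.9 via ALP → MID → PIN → QRY.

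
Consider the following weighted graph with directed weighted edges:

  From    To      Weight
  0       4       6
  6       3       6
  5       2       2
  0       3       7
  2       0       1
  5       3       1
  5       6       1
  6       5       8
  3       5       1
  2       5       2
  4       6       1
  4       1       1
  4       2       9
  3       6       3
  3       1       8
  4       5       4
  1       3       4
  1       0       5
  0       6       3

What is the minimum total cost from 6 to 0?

10

Compare a few routes:
6 - 3 - 5 - 2 - 0: 6+1+2+1 = 10
6 - 5 - 3 - 1 - 0: 8+1+8+5 = 22
6 - 3 - 1 - 0: 6+8+5 = 19
6 - 5 - 2 - 0: 8+2+1 = 11
Cheapest is 6 - 3 - 5 - 2 - 0 at 10.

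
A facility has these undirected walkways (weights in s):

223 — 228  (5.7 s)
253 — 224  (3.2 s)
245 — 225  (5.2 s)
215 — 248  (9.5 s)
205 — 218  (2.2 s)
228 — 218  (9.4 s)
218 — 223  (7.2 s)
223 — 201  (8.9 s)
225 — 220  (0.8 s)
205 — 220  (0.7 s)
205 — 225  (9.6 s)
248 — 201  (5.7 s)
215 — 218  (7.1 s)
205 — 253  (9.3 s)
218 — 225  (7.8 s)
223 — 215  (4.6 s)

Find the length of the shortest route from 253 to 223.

Candidate routes:
253 → 205 → 220 → 225 → 218 → 223: 9.3+0.7+0.8+7.8+7.2 = 25.8
253 → 205 → 218 → 215 → 223: 9.3+2.2+7.1+4.6 = 23.2
253 → 205 → 218 → 223: 9.3+2.2+7.2 = 18.7
Cheapest is 253 → 205 → 218 → 223 at 18.7 s.

18.7 s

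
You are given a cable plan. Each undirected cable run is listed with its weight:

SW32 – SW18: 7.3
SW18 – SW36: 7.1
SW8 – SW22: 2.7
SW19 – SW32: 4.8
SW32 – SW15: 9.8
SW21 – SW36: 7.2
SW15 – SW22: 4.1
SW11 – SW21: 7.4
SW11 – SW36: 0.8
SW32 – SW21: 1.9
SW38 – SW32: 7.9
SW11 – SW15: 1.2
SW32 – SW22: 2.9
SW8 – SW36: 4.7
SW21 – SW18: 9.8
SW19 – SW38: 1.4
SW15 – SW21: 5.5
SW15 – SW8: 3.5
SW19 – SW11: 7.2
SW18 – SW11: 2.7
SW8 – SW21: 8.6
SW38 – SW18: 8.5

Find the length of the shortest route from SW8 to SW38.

11.8

Compare a few routes:
SW8 - SW22 - SW32 - SW38: 2.7+2.9+7.9 = 13.5
SW8 - SW22 - SW32 - SW19 - SW38: 2.7+2.9+4.8+1.4 = 11.8
SW8 - SW36 - SW11 - SW19 - SW38: 4.7+0.8+7.2+1.4 = 14.1
SW8 - SW15 - SW11 - SW19 - SW38: 3.5+1.2+7.2+1.4 = 13.3
Cheapest is SW8 - SW22 - SW32 - SW19 - SW38 at 11.8.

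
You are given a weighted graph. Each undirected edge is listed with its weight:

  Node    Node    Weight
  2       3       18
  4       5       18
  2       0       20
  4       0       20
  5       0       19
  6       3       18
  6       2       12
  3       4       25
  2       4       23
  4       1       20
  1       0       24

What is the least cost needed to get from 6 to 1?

55

Compare a few routes:
6 - 3 - 4 - 1: 18+25+20 = 63
6 - 2 - 0 - 1: 12+20+24 = 56
6 - 2 - 4 - 1: 12+23+20 = 55
Cheapest is 6 - 2 - 4 - 1 at 55.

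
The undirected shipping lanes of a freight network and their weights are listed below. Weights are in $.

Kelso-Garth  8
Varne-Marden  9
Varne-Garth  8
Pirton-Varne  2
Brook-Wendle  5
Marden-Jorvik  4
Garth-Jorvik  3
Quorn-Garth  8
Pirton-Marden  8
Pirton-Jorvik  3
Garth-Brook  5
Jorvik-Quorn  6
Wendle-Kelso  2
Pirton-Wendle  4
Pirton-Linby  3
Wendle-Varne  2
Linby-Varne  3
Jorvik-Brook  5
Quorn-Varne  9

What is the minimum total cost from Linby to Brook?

$10

Running Dijkstra from Linby:
Linby: 0
Varne: 3  (via Linby)
Pirton: 3  (via Linby)
Wendle: 5  (via Varne)
Jorvik: 6  (via Pirton)
Kelso: 7  (via Wendle)
Garth: 9  (via Jorvik)
Brook: 10  (via Wendle)
Shortest route: Linby–Varne–Wendle–Brook = $10.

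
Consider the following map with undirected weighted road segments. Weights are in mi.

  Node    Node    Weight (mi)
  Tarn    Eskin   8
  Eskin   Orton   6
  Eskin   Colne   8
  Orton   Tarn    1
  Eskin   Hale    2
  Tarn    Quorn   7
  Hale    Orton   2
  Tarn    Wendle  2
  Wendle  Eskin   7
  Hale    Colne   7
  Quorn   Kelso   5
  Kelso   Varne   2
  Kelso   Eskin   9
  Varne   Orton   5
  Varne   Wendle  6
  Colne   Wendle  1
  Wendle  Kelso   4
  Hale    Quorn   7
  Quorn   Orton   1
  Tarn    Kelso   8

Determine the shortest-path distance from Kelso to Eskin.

Shortest distances from Kelso:
Kelso: 0
Varne: 2  (via Kelso)
Wendle: 4  (via Kelso)
Colne: 5  (via Wendle)
Quorn: 5  (via Kelso)
Orton: 6  (via Quorn)
Tarn: 6  (via Wendle)
Hale: 8  (via Orton)
Eskin: 9  (via Kelso)
Shortest route: Kelso → Eskin = 9 mi.

9 mi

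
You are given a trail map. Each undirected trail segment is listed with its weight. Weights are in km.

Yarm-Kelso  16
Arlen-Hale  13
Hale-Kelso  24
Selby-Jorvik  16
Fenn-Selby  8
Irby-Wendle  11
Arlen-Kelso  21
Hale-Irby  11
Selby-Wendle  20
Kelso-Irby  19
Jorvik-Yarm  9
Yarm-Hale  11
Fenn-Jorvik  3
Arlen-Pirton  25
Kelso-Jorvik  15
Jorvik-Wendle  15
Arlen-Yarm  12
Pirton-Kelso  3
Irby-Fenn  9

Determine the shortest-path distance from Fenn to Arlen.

24 km

Candidate routes:
Fenn–Jorvik–Yarm–Hale–Arlen: 3+9+11+13 = 36
Fenn–Irby–Hale–Arlen: 9+11+13 = 33
Fenn–Jorvik–Yarm–Arlen: 3+9+12 = 24
The minimum is 24 km via Fenn–Jorvik–Yarm–Arlen.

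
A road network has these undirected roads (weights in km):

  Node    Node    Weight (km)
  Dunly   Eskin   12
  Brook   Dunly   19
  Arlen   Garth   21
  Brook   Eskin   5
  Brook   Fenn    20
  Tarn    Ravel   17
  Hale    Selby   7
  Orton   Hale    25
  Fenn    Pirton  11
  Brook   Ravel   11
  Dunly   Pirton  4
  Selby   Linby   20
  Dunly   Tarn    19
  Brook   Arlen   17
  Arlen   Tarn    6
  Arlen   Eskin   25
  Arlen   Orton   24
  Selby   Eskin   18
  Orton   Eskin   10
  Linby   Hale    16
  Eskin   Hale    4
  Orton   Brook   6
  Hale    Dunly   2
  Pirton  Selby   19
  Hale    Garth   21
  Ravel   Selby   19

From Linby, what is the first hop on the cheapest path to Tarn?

Compare a few routes:
Linby - Hale - Eskin - Brook - Arlen - Tarn: 16+4+5+17+6 = 48
Linby - Hale - Dunly - Tarn: 16+2+19 = 37
Cheapest is Linby - Hale - Dunly - Tarn at 37 km.
So from Linby the first move is to Hale.

Hale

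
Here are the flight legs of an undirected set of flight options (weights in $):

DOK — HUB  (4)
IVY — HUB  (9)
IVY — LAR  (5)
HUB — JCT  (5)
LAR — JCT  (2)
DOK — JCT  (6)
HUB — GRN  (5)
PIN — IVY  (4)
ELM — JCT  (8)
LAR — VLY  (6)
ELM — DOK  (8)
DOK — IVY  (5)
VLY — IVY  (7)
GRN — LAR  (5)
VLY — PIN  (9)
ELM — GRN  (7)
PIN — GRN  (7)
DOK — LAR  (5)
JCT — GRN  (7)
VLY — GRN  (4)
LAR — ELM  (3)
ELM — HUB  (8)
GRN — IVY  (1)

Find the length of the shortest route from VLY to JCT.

Compare a few routes:
VLY - LAR - JCT: 6+2 = 8
VLY - GRN - LAR - JCT: 4+5+2 = 11
VLY - GRN - JCT: 4+7 = 11
The minimum is $8 via VLY - LAR - JCT.

$8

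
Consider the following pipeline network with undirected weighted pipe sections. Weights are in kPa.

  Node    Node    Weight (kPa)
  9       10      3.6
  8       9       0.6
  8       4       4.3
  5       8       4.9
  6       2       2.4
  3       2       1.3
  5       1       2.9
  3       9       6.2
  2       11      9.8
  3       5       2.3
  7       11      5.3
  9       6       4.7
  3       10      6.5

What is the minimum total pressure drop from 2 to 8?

7.7 kPa

Compare a few routes:
2 → 6 → 9 → 8: 2.4+4.7+0.6 = 7.7
2 → 3 → 10 → 9 → 8: 1.3+6.5+3.6+0.6 = 12
2 → 3 → 9 → 8: 1.3+6.2+0.6 = 8.1
2 → 3 → 5 → 8: 1.3+2.3+4.9 = 8.5
Cheapest is 2 → 6 → 9 → 8 at 7.7 kPa.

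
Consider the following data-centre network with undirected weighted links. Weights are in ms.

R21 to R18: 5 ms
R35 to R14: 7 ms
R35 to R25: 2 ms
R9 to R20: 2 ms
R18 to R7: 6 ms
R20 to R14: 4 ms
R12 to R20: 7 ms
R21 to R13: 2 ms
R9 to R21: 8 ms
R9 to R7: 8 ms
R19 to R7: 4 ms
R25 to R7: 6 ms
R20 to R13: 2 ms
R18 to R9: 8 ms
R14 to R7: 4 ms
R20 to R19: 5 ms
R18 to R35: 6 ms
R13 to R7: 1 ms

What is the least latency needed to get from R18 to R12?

Settle nodes by increasing distance from R18:
R18: 0
R21: 5  (via R18)
R7: 6  (via R18)
R35: 6  (via R18)
R13: 7  (via R21)
R9: 8  (via R18)
R25: 8  (via R35)
R20: 9  (via R13)
R19: 10  (via R7)
R14: 10  (via R7)
R12: 16  (via R20)
Shortest route: R18–R21–R13–R20–R12 = 16 ms.

16 ms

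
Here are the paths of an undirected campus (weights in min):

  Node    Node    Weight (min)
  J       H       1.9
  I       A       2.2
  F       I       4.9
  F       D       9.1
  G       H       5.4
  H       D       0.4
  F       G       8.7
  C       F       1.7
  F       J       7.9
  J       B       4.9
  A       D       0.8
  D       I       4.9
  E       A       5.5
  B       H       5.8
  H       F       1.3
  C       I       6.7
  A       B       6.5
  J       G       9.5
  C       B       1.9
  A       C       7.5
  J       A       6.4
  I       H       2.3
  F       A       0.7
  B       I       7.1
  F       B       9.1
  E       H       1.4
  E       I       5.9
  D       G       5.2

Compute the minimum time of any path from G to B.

Candidate routes:
G–D–H–F–C–B: 5.2+0.4+1.3+1.7+1.9 = 10.5
G–H–D–A–F–C–B: 5.4+0.4+0.8+0.7+1.7+1.9 = 10.9
G–H–F–C–B: 5.4+1.3+1.7+1.9 = 10.3
G–H–B: 5.4+5.8 = 11.2
The minimum is 10.3 min via G–H–F–C–B.

10.3 min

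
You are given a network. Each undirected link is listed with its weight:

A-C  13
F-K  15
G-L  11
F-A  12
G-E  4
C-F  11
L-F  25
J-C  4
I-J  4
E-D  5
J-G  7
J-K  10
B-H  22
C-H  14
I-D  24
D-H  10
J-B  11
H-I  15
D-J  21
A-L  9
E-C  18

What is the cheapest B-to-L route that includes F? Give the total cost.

Shortest B→F: B–J–C–F = 26
Best F to L: F–A–L costing 21
Total via F: 26 + 21 = 47.

47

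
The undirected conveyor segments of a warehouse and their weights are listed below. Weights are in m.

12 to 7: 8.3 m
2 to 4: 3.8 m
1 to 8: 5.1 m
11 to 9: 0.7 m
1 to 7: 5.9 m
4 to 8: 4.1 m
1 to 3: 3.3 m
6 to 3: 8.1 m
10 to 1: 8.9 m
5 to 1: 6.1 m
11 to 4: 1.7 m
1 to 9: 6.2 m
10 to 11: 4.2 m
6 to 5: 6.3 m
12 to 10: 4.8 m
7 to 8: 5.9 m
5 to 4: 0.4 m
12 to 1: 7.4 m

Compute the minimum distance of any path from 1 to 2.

10.3 m

Running Dijkstra from 1:
1: 0
3: 3.3  (via 1)
8: 5.1  (via 1)
7: 5.9  (via 1)
5: 6.1  (via 1)
9: 6.2  (via 1)
4: 6.5  (via 5)
11: 6.9  (via 9)
12: 7.4  (via 1)
10: 8.9  (via 1)
2: 10.3  (via 4)
Shortest route: 1 → 5 → 4 → 2 = 10.3 m.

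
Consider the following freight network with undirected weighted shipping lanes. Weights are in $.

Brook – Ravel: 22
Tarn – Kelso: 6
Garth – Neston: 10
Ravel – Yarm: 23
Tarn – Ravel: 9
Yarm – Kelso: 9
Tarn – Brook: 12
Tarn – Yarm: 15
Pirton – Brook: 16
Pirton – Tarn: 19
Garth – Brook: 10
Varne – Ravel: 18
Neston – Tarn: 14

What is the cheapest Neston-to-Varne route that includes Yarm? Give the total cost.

$70

Shortest Neston→Yarm: Neston → Tarn → Yarm = 29
Shortest Yarm→Varne: Yarm → Ravel → Varne = 41
Total via Yarm: 29 + 41 = $70.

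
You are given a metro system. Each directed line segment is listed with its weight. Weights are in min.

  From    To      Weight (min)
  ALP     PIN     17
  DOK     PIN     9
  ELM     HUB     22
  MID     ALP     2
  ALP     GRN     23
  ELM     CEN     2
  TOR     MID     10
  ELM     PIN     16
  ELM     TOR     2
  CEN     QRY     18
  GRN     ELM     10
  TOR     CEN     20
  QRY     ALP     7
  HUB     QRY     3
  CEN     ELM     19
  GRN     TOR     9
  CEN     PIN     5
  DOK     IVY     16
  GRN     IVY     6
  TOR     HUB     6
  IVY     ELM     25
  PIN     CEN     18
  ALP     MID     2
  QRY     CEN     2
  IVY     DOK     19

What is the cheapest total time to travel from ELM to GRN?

37 min

Settle nodes by increasing distance from ELM:
ELM: 0
CEN: 2  (via ELM)
TOR: 2  (via ELM)
PIN: 7  (via CEN)
HUB: 8  (via TOR)
QRY: 11  (via HUB)
MID: 12  (via TOR)
ALP: 14  (via MID)
GRN: 37  (via ALP)
Shortest route: ELM → TOR → MID → ALP → GRN = 37 min.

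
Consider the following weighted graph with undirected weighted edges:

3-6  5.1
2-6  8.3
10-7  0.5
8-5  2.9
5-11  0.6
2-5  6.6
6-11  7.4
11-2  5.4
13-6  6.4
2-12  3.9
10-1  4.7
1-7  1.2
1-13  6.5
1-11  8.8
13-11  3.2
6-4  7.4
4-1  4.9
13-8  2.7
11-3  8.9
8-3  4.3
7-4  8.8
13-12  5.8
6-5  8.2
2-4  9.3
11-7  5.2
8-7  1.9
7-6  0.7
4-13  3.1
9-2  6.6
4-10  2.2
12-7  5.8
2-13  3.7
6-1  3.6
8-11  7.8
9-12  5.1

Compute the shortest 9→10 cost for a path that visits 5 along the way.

Best 9 to 5: 9–2–11–5 costing 12.6
Shortest 5→10: 5–8–7–10 = 5.3
Total via 5: 12.6 + 5.3 = 17.9.

17.9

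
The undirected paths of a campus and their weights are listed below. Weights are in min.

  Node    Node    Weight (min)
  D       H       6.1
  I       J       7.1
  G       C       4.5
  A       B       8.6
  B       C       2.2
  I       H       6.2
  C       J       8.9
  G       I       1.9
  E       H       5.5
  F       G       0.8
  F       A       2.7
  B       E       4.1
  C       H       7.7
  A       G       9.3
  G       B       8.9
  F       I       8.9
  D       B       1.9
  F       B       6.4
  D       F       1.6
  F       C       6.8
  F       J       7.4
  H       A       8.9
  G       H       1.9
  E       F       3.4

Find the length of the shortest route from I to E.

Running Dijkstra from I:
I: 0
G: 1.9  (via I)
F: 2.7  (via G)
H: 3.8  (via G)
D: 4.3  (via F)
A: 5.4  (via F)
E: 6.1  (via F)
Shortest route: I → G → F → E = 6.1 min.

6.1 min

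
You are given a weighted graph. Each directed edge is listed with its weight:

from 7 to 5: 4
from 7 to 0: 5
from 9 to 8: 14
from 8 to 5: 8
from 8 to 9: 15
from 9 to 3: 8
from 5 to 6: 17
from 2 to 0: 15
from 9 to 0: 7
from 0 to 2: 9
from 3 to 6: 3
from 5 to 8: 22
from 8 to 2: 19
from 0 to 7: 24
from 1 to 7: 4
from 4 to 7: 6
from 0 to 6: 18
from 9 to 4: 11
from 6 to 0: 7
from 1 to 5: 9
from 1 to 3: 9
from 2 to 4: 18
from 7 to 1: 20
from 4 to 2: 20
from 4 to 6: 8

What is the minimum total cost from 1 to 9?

Settle nodes by increasing distance from 1:
1: 0
7: 4  (via 1)
5: 8  (via 7)
0: 9  (via 7)
3: 9  (via 1)
6: 12  (via 3)
2: 18  (via 0)
8: 30  (via 5)
4: 36  (via 2)
9: 45  (via 8)
Shortest route: 1 → 7 → 5 → 8 → 9 = 45.

45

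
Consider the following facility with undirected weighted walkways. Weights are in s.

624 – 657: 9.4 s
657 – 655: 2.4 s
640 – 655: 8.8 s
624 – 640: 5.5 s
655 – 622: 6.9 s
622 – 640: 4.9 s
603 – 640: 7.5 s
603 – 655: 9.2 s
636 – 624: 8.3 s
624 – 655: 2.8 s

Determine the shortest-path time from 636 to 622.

Candidate routes:
636–624–655–622: 8.3+2.8+6.9 = 18
636–624–655–640–622: 8.3+2.8+8.8+4.9 = 24.8
636–624–640–622: 8.3+5.5+4.9 = 18.7
The minimum is 18 s via 636–624–655–622.

18 s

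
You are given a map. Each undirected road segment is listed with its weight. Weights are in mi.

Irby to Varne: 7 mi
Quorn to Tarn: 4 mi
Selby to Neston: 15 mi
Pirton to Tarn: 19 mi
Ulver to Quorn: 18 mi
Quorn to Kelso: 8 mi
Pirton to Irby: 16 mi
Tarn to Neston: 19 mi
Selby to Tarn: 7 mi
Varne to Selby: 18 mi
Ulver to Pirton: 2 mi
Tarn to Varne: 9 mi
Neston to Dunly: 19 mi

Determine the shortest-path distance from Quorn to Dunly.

Enumerating some paths:
Quorn - Tarn - Selby - Neston - Dunly: 4+7+15+19 = 45
Quorn - Tarn - Neston - Dunly: 4+19+19 = 42
Cheapest is Quorn - Tarn - Neston - Dunly at 42 mi.

42 mi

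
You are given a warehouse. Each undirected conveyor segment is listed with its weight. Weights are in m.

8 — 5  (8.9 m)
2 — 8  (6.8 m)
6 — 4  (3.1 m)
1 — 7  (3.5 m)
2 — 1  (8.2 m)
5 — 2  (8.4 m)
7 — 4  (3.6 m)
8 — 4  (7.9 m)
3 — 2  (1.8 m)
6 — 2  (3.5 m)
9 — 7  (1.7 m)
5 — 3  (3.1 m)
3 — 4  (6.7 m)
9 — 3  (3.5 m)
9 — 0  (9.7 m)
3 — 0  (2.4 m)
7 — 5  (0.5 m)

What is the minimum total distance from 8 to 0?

Shortest distances from 8:
8: 0
2: 6.8  (via 8)
4: 7.9  (via 8)
3: 8.6  (via 2)
5: 8.9  (via 8)
7: 9.4  (via 5)
6: 10.3  (via 2)
0: 11  (via 3)
Shortest route: 8 → 2 → 3 → 0 = 11 m.

11 m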